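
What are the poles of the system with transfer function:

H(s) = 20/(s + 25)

Pole is where denominator = 0: s + 25 = 0, so s = -25.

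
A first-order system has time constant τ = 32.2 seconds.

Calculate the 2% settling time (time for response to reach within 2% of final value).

For first-order system, 2% settling time ≈ 4τ = 4 × 32.2 = 128.8 s.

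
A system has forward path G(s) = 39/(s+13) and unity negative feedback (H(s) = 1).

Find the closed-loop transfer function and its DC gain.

T(s) = G/(1+GH) = [39/(s+13)] / [1 + 39/(s+13)] = 39/(s+13+39) = 39/(s+52). DC gain = 39/52 = 0.75.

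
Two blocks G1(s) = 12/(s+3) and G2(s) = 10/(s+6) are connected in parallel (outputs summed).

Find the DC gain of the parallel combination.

Parallel: G_eq = G1 + G2. DC gain = G1(0) + G2(0) = 12/3 + 10/6 = 4 + 1.6667 = 5.6667.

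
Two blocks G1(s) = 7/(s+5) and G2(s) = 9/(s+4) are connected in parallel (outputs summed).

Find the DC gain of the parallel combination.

Parallel: G_eq = G1 + G2. DC gain = G1(0) + G2(0) = 7/5 + 9/4 = 1.4 + 2.25 = 3.65.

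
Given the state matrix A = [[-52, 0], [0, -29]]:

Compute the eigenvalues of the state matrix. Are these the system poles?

For diagonal matrix, eigenvalues are diagonal entries: λ₁ = -52, λ₂ = -29. Eigenvalues of A = system poles.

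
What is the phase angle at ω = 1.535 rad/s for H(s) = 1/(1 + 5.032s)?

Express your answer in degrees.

Phase = -arctan(ωτ) = -arctan(1.535 × 5.032) = -82.6°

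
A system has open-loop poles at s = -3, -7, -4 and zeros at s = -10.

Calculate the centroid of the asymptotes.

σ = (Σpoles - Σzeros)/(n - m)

σ = (Σpoles - Σzeros)/(n - m) = (-14 - (-10))/(3 - 1) = -4/2 = -2.0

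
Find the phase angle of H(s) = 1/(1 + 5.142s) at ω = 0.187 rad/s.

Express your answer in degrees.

Phase = -arctan(ωτ) = -arctan(0.187 × 5.142) = -43.9°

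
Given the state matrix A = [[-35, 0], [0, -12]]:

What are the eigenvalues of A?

For diagonal matrix, eigenvalues are diagonal entries: λ₁ = -35, λ₂ = -12.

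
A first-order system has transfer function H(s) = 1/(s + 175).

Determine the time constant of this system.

For H(s) = 1/(s + 1/τ), the pole is at -1/τ = -175, so τ = 1/175 = 0.0057 s.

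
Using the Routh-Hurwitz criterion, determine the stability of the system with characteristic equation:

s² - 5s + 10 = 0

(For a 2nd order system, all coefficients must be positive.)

Coefficients: 1, -5, 10. b=-5 not positive, so system is unstable.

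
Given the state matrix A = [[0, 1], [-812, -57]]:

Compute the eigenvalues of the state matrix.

det(A - λI) = λ² - (-57)λ + 812 = (λ - (-28))(λ - (-29)). Eigenvalues: -28, -29.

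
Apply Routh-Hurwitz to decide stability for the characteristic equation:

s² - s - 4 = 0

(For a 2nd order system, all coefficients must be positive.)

Coefficients: 1, -1, -4. b=-1, c=-4 not positive, so system is unstable.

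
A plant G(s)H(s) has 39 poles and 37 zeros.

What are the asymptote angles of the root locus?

n - m = 39 - 37 = 2. Angles: θk = (2k + 1)·180°/2 = 90°, 270°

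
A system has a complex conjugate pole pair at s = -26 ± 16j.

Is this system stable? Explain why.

Real part of poles is -26 (< 0, left half-plane). Stable.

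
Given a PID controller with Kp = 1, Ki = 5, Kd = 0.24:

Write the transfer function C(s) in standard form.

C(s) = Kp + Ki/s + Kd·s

Substituting values: C(s) = 1 + 5/s + 0.24s = (0.24s² + s + 5)/s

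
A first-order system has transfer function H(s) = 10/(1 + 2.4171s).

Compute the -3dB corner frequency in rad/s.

Corner frequency = 1/τ = 1/2.4171 = 0.414 rad/s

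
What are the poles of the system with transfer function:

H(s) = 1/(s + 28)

Pole is where denominator = 0: s + 28 = 0, so s = -28.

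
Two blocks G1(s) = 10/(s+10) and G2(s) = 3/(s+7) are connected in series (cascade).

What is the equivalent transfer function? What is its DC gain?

Series: multiply transfer functions. G_eq = 10/(s+10) × 3/(s+7) = 30/((s+10)(s+7)). DC gain = 30/(10×7) = 0.4286.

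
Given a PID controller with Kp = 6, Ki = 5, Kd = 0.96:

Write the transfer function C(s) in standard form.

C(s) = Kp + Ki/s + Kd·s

Substituting values: C(s) = 6 + 5/s + 0.96s = (0.96s² + 6s + 5)/s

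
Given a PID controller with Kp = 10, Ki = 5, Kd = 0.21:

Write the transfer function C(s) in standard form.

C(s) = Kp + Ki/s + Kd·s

Substituting values: C(s) = 10 + 5/s + 0.21s = (0.21s² + 10s + 5)/s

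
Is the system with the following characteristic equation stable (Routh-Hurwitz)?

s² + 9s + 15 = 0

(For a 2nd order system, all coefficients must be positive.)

Coefficients: 1, 9, 15. All positive, so system is stable.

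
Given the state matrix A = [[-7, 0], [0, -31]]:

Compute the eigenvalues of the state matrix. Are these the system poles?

For diagonal matrix, eigenvalues are diagonal entries: λ₁ = -7, λ₂ = -31. Eigenvalues of A = system poles.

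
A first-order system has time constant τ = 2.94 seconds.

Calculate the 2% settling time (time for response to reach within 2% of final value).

For first-order system, 2% settling time ≈ 4τ = 4 × 2.94 = 11.76 s.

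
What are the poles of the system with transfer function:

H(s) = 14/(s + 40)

Pole is where denominator = 0: s + 40 = 0, so s = -40.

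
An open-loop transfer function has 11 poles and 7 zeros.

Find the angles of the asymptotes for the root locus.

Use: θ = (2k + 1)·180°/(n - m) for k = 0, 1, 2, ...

n - m = 11 - 7 = 4. Angles: θk = (2k + 1)·180°/4 = 45°, 135°, 225°, 315°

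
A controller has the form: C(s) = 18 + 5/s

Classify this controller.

This is a Proportional-Integral (PI) controller.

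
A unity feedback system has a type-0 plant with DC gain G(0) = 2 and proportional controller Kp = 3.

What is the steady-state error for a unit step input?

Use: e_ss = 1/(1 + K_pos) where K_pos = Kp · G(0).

K_pos = Kp · G(0) = 3 × 2 = 6. e_ss = 1/(1 + 6) = 0.1429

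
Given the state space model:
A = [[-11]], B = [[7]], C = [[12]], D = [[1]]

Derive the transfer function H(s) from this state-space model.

(sI - A)⁻¹ = 1/(s + 11). H(s) = 12×7/(s + 11) + 1 = (s + 95)/(s + 11).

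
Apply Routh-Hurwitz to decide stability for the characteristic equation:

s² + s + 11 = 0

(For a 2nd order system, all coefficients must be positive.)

Coefficients: 1, 1, 11. All positive, so system is stable.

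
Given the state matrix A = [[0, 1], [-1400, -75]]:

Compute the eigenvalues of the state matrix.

det(A - λI) = λ² - (-75)λ + 1400 = (λ - (-35))(λ - (-40)). Eigenvalues: -35, -40.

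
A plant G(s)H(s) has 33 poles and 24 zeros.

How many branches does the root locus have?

Root locus has n branches where n = number of poles = 33.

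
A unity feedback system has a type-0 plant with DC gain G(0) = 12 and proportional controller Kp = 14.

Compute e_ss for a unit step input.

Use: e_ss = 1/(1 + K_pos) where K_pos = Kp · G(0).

K_pos = Kp · G(0) = 14 × 12 = 168. e_ss = 1/(1 + 168) = 0.0059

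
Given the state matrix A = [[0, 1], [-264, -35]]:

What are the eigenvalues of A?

det(A - λI) = λ² - (-35)λ + 264 = (λ - (-24))(λ - (-11)). Eigenvalues: -24, -11.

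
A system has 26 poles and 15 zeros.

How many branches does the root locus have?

Root locus has n branches where n = number of poles = 26.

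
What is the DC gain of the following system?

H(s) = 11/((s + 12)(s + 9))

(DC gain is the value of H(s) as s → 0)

DC gain = H(0) = 11/(12 × 9) = 11/108 = 0.1019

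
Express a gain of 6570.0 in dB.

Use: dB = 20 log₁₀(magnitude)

dB = 20 log₁₀(6570.0) = 76.4 dB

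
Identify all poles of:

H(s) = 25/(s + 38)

Pole is where denominator = 0: s + 38 = 0, so s = -38.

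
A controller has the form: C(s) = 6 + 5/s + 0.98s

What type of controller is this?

This is a Proportional-Integral-Derivative (PID) controller.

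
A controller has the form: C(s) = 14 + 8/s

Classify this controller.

This is a Proportional-Integral (PI) controller.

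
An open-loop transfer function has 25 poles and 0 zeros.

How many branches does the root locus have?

Root locus has n branches where n = number of poles = 25.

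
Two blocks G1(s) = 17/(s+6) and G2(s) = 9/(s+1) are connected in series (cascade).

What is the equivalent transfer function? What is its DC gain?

Series: multiply transfer functions. G_eq = 17/(s+6) × 9/(s+1) = 153/((s+6)(s+1)). DC gain = 153/(6×1) = 25.5.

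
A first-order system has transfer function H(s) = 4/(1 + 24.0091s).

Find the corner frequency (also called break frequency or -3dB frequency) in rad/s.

Corner frequency = 1/τ = 1/24.0091 = 0.042 rad/s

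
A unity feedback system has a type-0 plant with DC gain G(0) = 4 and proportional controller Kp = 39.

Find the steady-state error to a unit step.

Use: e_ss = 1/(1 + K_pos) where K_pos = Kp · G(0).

K_pos = Kp · G(0) = 39 × 4 = 156. e_ss = 1/(1 + 156) = 0.0064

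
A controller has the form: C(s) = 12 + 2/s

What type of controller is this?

This is a Proportional-Integral (PI) controller.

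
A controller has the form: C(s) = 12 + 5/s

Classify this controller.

This is a Proportional-Integral (PI) controller.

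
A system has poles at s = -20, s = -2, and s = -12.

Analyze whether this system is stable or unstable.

All poles are in the left half-plane. System is stable.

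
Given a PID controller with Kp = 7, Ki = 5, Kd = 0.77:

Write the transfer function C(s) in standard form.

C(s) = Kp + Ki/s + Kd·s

Substituting values: C(s) = 7 + 5/s + 0.77s = (0.77s² + 7s + 5)/s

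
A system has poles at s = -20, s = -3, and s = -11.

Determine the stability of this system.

All poles are in the left half-plane. System is stable.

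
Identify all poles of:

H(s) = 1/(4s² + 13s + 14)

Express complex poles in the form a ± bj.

Discriminant = 13² - 4×4×14 = 169 - 224 = -55 < 0, so the poles are a complex conjugate pair s = (-13 ± j√55)/(2×4). Real part = -13/(2×4) = -13/8 = -1.625; imaginary part = ±√55/(2×4) ≈ 0.9270. Poles: s = -1.625 ± 0.9270j.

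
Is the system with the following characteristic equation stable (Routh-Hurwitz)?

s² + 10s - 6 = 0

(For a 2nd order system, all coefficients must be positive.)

Coefficients: 1, 10, -6. c=-6 not positive, so system is unstable.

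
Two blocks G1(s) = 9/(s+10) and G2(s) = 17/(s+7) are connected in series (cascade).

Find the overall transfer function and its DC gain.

Series: multiply transfer functions. G_eq = 9/(s+10) × 17/(s+7) = 153/((s+10)(s+7)). DC gain = 153/(10×7) = 2.1857.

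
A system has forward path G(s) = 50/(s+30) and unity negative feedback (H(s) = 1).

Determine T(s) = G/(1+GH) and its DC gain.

T(s) = G/(1+GH) = [50/(s+30)] / [1 + 50/(s+30)] = 50/(s+30+50) = 50/(s+80). DC gain = 50/80 = 0.625.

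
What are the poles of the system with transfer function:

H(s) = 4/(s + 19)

Pole is where denominator = 0: s + 19 = 0, so s = -19.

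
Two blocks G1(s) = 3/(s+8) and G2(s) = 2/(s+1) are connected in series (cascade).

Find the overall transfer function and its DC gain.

Series: multiply transfer functions. G_eq = 3/(s+8) × 2/(s+1) = 6/((s+8)(s+1)). DC gain = 6/(8×1) = 0.75.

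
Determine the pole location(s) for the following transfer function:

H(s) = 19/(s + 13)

Pole is where denominator = 0: s + 13 = 0, so s = -13.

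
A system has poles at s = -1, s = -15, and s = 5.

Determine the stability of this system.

Pole(s) at s = 5 are not in the left half-plane. System is unstable.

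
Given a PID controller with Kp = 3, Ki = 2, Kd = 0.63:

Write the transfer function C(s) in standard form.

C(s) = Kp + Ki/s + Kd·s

Substituting values: C(s) = 3 + 2/s + 0.63s = (0.63s² + 3s + 2)/s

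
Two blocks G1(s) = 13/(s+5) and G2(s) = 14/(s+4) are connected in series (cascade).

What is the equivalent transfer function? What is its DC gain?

Series: multiply transfer functions. G_eq = 13/(s+5) × 14/(s+4) = 182/((s+5)(s+4)). DC gain = 182/(5×4) = 9.1.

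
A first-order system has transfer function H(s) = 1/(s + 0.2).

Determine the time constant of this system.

For H(s) = 1/(s + 1/τ), the pole is at -1/τ = -0.2, so τ = 1/0.2 = 5 s.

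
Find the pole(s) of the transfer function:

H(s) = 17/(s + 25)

Pole is where denominator = 0: s + 25 = 0, so s = -25.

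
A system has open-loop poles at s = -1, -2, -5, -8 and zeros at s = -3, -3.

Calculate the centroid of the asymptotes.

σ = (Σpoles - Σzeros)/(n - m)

σ = (Σpoles - Σzeros)/(n - m) = (-16 - (-6))/(4 - 2) = -10/2 = -5.0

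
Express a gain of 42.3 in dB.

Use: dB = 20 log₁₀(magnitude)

dB = 20 log₁₀(42.3) = 32.5 dB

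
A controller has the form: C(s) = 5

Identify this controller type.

This is a Proportional (P) controller.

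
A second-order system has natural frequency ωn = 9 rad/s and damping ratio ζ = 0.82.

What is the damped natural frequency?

ωd = ωn√(1 - ζ²) = 9√(1 - 0.82²) = 5.15 rad/s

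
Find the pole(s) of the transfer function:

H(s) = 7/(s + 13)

Pole is where denominator = 0: s + 13 = 0, so s = -13.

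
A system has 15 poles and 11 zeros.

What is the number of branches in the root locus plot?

Root locus has n branches where n = number of poles = 15.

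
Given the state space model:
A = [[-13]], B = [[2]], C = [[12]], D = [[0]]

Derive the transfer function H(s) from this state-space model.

(sI - A)⁻¹ = 1/(s + 13). H(s) = 12 × 2/(s + 13) + 0 = 24/(s + 13).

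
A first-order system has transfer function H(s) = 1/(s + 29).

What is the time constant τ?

For H(s) = 1/(s + 1/τ), the pole is at -1/τ = -29, so τ = 1/29 = 0.0345 s.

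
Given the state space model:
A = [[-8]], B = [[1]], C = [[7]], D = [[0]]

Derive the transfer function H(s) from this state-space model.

(sI - A)⁻¹ = 1/(s + 8). H(s) = 7 × 1/(s + 8) + 0 = 7/(s + 8).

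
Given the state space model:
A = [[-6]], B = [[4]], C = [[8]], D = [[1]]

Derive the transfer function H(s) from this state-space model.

(sI - A)⁻¹ = 1/(s + 6). H(s) = 8×4/(s + 6) + 1 = (s + 38)/(s + 6).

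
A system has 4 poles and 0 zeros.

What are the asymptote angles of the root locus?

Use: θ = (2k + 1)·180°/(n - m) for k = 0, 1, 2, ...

n - m = 4 - 0 = 4. Angles: θk = (2k + 1)·180°/4 = 45°, 135°, 225°, 315°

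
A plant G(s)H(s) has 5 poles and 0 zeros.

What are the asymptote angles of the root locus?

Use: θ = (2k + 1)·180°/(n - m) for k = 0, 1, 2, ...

n - m = 5 - 0 = 5. Angles: θk = (2k + 1)·180°/5 = 36°, 108°, 180°, 252°, 324°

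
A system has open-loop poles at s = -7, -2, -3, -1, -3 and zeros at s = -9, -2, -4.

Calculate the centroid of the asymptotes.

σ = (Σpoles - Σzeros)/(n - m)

σ = (Σpoles - Σzeros)/(n - m) = (-16 - (-15))/(5 - 3) = -1/2 = -0.5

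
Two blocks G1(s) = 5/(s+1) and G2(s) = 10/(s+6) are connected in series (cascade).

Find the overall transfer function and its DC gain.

Series: multiply transfer functions. G_eq = 5/(s+1) × 10/(s+6) = 50/((s+1)(s+6)). DC gain = 50/(1×6) = 8.3333.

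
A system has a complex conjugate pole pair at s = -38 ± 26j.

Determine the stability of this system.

Real part of poles is -38 (< 0, left half-plane). Stable.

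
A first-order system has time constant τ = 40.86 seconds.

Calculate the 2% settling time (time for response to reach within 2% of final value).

For first-order system, 2% settling time ≈ 4τ = 4 × 40.86 = 163.44 s.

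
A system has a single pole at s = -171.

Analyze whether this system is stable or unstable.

Pole at s = -171 is in the left half-plane. Stable.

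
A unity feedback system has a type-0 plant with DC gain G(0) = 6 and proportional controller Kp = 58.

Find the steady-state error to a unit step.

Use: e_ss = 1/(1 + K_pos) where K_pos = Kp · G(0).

K_pos = Kp · G(0) = 58 × 6 = 348. e_ss = 1/(1 + 348) = 0.0029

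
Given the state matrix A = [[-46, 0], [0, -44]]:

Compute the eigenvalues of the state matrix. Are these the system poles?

For diagonal matrix, eigenvalues are diagonal entries: λ₁ = -46, λ₂ = -44. Eigenvalues of A = system poles.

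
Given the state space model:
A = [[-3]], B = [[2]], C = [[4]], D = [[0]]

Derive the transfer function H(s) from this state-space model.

(sI - A)⁻¹ = 1/(s + 3). H(s) = 4 × 2/(s + 3) + 0 = 8/(s + 3).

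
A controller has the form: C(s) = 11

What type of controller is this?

This is a Proportional (P) controller.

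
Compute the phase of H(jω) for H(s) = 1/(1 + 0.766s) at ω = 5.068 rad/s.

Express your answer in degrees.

Phase = -arctan(ωτ) = -arctan(5.068 × 0.766) = -75.6°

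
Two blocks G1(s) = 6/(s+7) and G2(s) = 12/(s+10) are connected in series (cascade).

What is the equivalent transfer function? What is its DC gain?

Series: multiply transfer functions. G_eq = 6/(s+7) × 12/(s+10) = 72/((s+7)(s+10)). DC gain = 72/(7×10) = 1.0286.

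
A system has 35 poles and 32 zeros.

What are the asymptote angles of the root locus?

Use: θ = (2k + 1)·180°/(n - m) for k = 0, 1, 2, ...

n - m = 35 - 32 = 3. Angles: θk = (2k + 1)·180°/3 = 60°, 180°, 300°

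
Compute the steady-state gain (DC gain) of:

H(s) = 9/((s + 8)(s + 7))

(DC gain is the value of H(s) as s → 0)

DC gain = H(0) = 9/(8 × 7) = 9/56 = 0.1607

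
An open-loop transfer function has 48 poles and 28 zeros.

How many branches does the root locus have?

Root locus has n branches where n = number of poles = 48.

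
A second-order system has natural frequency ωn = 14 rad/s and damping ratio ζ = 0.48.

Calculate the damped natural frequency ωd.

ωd = ωn√(1 - ζ²) = 14√(1 - 0.48²) = 12.28 rad/s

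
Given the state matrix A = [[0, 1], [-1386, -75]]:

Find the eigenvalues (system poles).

det(A - λI) = λ² - (-75)λ + 1386 = (λ - (-33))(λ - (-42)). Eigenvalues: -33, -42.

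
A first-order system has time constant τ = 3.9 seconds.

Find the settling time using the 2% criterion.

For first-order system, 2% settling time ≈ 4τ = 4 × 3.9 = 15.6 s.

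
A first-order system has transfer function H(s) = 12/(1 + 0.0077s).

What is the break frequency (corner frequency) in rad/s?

Corner frequency = 1/τ = 1/0.0077 = 129.87 rad/s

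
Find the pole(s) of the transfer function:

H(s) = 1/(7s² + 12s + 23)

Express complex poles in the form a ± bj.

Discriminant = 12² - 4×7×23 = 144 - 644 = -500 < 0, so the poles are a complex conjugate pair s = (-12 ± j√500)/(2×7). Real part = -12/(2×7) = -12/14 ≈ -0.8571; imaginary part = ±√500/(2×7) ≈ 1.5972. Poles: s = -0.8571 ± 1.5972j.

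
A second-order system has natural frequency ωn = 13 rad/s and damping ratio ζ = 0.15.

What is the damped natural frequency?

ωd = ωn√(1 - ζ²) = 13√(1 - 0.15²) = 12.85 rad/s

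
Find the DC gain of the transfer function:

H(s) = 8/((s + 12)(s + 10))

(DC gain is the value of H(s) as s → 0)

DC gain = H(0) = 8/(12 × 10) = 8/120 = 0.0667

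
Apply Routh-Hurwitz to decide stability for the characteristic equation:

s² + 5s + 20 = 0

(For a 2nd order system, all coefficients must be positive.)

Coefficients: 1, 5, 20. All positive, so system is stable.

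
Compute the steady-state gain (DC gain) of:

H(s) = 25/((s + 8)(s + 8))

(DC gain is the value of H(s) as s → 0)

DC gain = H(0) = 25/(8 × 8) = 25/64 = 0.390625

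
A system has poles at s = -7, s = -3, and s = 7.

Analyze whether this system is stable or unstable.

Pole(s) at s = 7 are not in the left half-plane. System is unstable.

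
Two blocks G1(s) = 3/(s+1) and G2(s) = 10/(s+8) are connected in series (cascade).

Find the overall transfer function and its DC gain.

Series: multiply transfer functions. G_eq = 3/(s+1) × 10/(s+8) = 30/((s+1)(s+8)). DC gain = 30/(1×8) = 3.75.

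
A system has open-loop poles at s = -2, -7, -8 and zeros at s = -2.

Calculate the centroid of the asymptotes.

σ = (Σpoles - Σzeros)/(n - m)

σ = (Σpoles - Σzeros)/(n - m) = (-17 - (-2))/(3 - 1) = -15/2 = -7.5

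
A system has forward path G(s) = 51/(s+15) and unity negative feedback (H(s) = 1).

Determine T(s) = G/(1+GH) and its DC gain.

T(s) = G/(1+GH) = [51/(s+15)] / [1 + 51/(s+15)] = 51/(s+15+51) = 51/(s+66). DC gain = 51/66 = 0.7727.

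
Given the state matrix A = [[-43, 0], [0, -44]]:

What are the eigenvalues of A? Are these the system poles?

For diagonal matrix, eigenvalues are diagonal entries: λ₁ = -43, λ₂ = -44. Eigenvalues of A = system poles.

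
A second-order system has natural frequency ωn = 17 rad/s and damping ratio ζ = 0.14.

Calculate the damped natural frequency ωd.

ωd = ωn√(1 - ζ²) = 17√(1 - 0.14²) = 16.83 rad/s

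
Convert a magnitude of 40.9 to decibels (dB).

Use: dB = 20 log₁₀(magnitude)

dB = 20 log₁₀(40.9) = 32.2 dB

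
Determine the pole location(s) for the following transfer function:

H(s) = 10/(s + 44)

Pole is where denominator = 0: s + 44 = 0, so s = -44.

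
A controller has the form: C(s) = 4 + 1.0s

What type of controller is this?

This is a Proportional-Derivative (PD) controller.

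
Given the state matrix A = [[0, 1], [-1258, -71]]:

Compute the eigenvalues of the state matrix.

det(A - λI) = λ² - (-71)λ + 1258 = (λ - (-34))(λ - (-37)). Eigenvalues: -34, -37.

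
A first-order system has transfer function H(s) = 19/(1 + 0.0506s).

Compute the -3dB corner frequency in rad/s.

Corner frequency = 1/τ = 1/0.0506 = 19.763 rad/s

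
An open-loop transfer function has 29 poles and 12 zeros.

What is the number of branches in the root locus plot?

Root locus has n branches where n = number of poles = 29.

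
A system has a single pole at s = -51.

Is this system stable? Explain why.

Pole at s = -51 is in the left half-plane. Stable.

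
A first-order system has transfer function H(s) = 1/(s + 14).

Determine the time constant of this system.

For H(s) = 1/(s + 1/τ), the pole is at -1/τ = -14, so τ = 1/14 = 0.0714 s.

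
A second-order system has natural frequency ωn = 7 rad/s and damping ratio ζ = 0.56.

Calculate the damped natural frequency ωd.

ωd = ωn√(1 - ζ²) = 7√(1 - 0.56²) = 5.8 rad/s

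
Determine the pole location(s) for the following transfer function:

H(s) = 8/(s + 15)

Pole is where denominator = 0: s + 15 = 0, so s = -15.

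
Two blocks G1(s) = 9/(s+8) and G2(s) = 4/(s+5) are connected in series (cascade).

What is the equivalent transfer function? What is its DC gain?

Series: multiply transfer functions. G_eq = 9/(s+8) × 4/(s+5) = 36/((s+8)(s+5)). DC gain = 36/(8×5) = 0.9.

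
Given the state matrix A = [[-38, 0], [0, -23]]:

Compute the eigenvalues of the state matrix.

For diagonal matrix, eigenvalues are diagonal entries: λ₁ = -38, λ₂ = -23.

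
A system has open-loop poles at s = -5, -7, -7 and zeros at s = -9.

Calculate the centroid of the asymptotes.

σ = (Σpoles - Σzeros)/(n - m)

σ = (Σpoles - Σzeros)/(n - m) = (-19 - (-9))/(3 - 1) = -10/2 = -5.0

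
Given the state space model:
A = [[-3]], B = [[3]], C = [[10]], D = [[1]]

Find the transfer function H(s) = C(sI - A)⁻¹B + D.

(sI - A)⁻¹ = 1/(s + 3). H(s) = 10×3/(s + 3) + 1 = (s + 33)/(s + 3).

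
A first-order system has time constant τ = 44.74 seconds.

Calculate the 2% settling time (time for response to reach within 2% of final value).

For first-order system, 2% settling time ≈ 4τ = 4 × 44.74 = 178.96 s.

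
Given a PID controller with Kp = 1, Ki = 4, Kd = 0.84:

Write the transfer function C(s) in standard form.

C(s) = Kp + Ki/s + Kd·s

Substituting values: C(s) = 1 + 4/s + 0.84s = (0.84s² + s + 4)/s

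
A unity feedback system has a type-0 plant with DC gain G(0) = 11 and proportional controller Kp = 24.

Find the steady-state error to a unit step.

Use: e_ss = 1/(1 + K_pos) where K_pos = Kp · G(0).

K_pos = Kp · G(0) = 24 × 11 = 264. e_ss = 1/(1 + 264) = 0.0038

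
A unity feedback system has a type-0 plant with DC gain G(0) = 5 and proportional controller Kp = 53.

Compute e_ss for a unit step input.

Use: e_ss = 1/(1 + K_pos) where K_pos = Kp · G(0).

K_pos = Kp · G(0) = 53 × 5 = 265. e_ss = 1/(1 + 265) = 0.0038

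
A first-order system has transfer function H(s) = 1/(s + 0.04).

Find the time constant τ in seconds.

For H(s) = 1/(s + 1/τ), the pole is at -1/τ = -0.04, so τ = 1/0.04 = 25 s.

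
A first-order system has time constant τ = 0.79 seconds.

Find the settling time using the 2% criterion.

For first-order system, 2% settling time ≈ 4τ = 4 × 0.79 = 3.16 s.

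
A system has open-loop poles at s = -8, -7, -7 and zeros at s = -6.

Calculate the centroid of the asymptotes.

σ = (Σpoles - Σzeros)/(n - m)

σ = (Σpoles - Σzeros)/(n - m) = (-22 - (-6))/(3 - 1) = -16/2 = -8.0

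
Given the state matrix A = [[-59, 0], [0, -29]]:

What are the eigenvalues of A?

For diagonal matrix, eigenvalues are diagonal entries: λ₁ = -59, λ₂ = -29.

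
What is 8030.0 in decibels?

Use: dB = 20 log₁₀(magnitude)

dB = 20 log₁₀(8030.0) = 78.1 dB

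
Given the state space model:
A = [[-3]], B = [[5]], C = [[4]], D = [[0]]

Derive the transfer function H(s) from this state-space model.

(sI - A)⁻¹ = 1/(s + 3). H(s) = 4 × 5/(s + 3) + 0 = 20/(s + 3).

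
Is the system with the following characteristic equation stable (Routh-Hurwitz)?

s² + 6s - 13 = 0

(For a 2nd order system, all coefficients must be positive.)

Coefficients: 1, 6, -13. c=-13 not positive, so system is unstable.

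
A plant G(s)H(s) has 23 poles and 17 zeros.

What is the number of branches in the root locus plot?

Root locus has n branches where n = number of poles = 23.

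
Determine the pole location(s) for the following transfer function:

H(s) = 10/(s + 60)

Pole is where denominator = 0: s + 60 = 0, so s = -60.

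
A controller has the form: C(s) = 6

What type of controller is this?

This is a Proportional (P) controller.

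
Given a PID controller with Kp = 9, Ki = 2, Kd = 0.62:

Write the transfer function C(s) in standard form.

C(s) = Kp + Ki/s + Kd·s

Substituting values: C(s) = 9 + 2/s + 0.62s = (0.62s² + 9s + 2)/s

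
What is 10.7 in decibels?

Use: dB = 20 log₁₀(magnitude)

dB = 20 log₁₀(10.7) = 20.6 dB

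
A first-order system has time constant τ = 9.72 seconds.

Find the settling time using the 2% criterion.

For first-order system, 2% settling time ≈ 4τ = 4 × 9.72 = 38.88 s.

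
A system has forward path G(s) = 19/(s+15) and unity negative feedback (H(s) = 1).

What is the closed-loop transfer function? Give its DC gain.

T(s) = G/(1+GH) = [19/(s+15)] / [1 + 19/(s+15)] = 19/(s+15+19) = 19/(s+34). DC gain = 19/34 = 0.5588.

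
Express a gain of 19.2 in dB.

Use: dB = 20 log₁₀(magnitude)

dB = 20 log₁₀(19.2) = 25.7 dB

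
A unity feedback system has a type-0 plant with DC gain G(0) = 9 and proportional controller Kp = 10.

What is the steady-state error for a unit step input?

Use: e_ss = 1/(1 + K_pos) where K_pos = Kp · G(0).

K_pos = Kp · G(0) = 10 × 9 = 90. e_ss = 1/(1 + 90) = 0.0110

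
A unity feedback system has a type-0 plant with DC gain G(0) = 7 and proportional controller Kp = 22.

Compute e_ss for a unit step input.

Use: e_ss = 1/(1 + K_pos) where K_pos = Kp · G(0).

K_pos = Kp · G(0) = 22 × 7 = 154. e_ss = 1/(1 + 154) = 0.0065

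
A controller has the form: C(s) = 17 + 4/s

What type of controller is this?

This is a Proportional-Integral (PI) controller.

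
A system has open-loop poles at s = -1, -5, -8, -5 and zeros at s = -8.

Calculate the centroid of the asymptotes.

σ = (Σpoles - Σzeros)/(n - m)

σ = (Σpoles - Σzeros)/(n - m) = (-19 - (-8))/(4 - 1) = -11/3 = -3.67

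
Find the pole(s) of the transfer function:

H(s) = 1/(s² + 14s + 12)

Discriminant = 14² - 4×1×12 = 196 - 48 = 148 > 0, so two distinct real poles. Using quadratic formula: s = (-14 ± √148)/(2×1) = (-14 ± √148)/2, with √148 ≈ 12.1655. s₁ ≈ -0.9172, s₂ ≈ -13.0828. Poles: s₁ = -0.9172, s₂ = -13.0828.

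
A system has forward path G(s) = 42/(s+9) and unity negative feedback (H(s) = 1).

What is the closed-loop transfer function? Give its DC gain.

T(s) = G/(1+GH) = [42/(s+9)] / [1 + 42/(s+9)] = 42/(s+9+42) = 42/(s+51). DC gain = 42/51 = 0.8235.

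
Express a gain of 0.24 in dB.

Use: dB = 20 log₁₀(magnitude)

dB = 20 log₁₀(0.24) = -12.4 dB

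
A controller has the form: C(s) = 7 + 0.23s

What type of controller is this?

This is a Proportional-Derivative (PD) controller.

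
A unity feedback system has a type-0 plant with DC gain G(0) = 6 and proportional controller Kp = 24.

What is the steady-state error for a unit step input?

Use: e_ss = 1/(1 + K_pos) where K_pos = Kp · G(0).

K_pos = Kp · G(0) = 24 × 6 = 144. e_ss = 1/(1 + 144) = 0.0069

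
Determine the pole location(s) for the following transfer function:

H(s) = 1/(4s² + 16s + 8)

Discriminant = 16² - 4×4×8 = 256 - 128 = 128 > 0, so two distinct real poles. Using quadratic formula: s = (-16 ± √128)/(2×4) = (-16 ± √128)/8, with √128 ≈ 11.3137. s₁ ≈ -0.5858, s₂ ≈ -3.4142. Poles: s₁ = -0.5858, s₂ = -3.4142.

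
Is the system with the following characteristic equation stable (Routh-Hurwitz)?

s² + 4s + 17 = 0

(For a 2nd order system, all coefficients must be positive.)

Coefficients: 1, 4, 17. All positive, so system is stable.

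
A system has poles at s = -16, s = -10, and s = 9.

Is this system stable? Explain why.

Pole(s) at s = 9 are not in the left half-plane. System is unstable.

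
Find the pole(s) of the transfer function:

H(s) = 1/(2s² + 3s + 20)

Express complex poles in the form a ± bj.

Discriminant = 3² - 4×2×20 = 9 - 160 = -151 < 0, so the poles are a complex conjugate pair s = (-3 ± j√151)/(2×2). Real part = -3/(2×2) = -3/4 = -0.75; imaginary part = ±√151/(2×2) ≈ 3.0721. Poles: s = -0.75 ± 3.0721j.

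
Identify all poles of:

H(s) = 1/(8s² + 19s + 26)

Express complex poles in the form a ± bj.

Discriminant = 19² - 4×8×26 = 361 - 832 = -471 < 0, so the poles are a complex conjugate pair s = (-19 ± j√471)/(2×8). Real part = -19/(2×8) = -19/16 = -1.1875; imaginary part = ±√471/(2×8) ≈ 1.3564. Poles: s = -1.1875 ± 1.3564j.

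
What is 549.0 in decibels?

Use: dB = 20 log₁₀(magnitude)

dB = 20 log₁₀(549.0) = 54.8 dB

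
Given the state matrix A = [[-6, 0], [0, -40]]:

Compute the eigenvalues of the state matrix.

For diagonal matrix, eigenvalues are diagonal entries: λ₁ = -6, λ₂ = -40.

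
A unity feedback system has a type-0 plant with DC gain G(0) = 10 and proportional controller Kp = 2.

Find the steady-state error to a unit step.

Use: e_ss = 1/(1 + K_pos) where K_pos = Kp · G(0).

K_pos = Kp · G(0) = 2 × 10 = 20. e_ss = 1/(1 + 20) = 0.0476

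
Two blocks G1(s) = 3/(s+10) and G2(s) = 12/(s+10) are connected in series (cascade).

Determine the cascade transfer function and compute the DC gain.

Series: multiply transfer functions. G_eq = 3/(s+10) × 12/(s+10) = 36/((s+10)(s+10)). DC gain = 36/(10×10) = 0.36.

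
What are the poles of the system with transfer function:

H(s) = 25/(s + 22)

Pole is where denominator = 0: s + 22 = 0, so s = -22.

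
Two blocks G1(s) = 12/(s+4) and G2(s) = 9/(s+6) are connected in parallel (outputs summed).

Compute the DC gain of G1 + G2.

Parallel: G_eq = G1 + G2. DC gain = G1(0) + G2(0) = 12/4 + 9/6 = 3 + 1.5 = 4.5.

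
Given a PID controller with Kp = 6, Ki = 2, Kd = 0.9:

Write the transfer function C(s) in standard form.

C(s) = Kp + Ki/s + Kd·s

Substituting values: C(s) = 6 + 2/s + 0.9s = (0.9s² + 6s + 2)/s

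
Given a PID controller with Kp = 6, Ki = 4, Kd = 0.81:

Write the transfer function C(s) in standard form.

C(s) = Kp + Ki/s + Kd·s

Substituting values: C(s) = 6 + 4/s + 0.81s = (0.81s² + 6s + 4)/s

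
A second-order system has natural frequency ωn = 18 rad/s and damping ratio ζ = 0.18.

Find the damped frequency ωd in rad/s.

ωd = ωn√(1 - ζ²) = 18√(1 - 0.18²) = 17.71 rad/s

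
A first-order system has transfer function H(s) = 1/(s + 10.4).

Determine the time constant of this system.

For H(s) = 1/(s + 1/τ), the pole is at -1/τ = -10.4, so τ = 1/10.4 = 0.0962 s.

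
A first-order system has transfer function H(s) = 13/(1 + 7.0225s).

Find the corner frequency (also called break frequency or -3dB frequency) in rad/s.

Corner frequency = 1/τ = 1/7.0225 = 0.142 rad/s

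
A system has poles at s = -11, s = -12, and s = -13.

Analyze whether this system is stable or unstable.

All poles are in the left half-plane. System is stable.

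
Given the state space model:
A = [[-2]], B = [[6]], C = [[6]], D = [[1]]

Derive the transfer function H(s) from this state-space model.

(sI - A)⁻¹ = 1/(s + 2). H(s) = 6×6/(s + 2) + 1 = (s + 38)/(s + 2).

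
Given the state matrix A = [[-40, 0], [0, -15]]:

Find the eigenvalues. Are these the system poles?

For diagonal matrix, eigenvalues are diagonal entries: λ₁ = -40, λ₂ = -15. Eigenvalues of A = system poles.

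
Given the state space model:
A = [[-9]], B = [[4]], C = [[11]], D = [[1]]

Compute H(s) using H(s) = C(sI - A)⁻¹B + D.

(sI - A)⁻¹ = 1/(s + 9). H(s) = 11×4/(s + 9) + 1 = (s + 53)/(s + 9).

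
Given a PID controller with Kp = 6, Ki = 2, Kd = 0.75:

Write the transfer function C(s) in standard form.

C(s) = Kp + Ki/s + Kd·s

Substituting values: C(s) = 6 + 2/s + 0.75s = (0.75s² + 6s + 2)/s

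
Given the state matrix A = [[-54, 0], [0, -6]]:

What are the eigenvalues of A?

For diagonal matrix, eigenvalues are diagonal entries: λ₁ = -54, λ₂ = -6.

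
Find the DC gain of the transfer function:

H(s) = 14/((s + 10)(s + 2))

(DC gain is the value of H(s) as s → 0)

DC gain = H(0) = 14/(10 × 2) = 14/20 = 0.7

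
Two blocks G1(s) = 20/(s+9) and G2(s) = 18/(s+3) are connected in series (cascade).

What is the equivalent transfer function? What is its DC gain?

Series: multiply transfer functions. G_eq = 20/(s+9) × 18/(s+3) = 360/((s+9)(s+3)). DC gain = 360/(9×3) = 13.3333.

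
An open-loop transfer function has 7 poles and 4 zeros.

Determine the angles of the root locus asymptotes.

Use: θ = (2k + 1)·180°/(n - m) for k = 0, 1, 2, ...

n - m = 7 - 4 = 3. Angles: θk = (2k + 1)·180°/3 = 60°, 180°, 300°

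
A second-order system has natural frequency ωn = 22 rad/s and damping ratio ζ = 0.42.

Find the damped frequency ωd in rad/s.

ωd = ωn√(1 - ζ²) = 22√(1 - 0.42²) = 19.97 rad/s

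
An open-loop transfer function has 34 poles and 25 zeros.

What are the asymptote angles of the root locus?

n - m = 34 - 25 = 9. Angles: θk = (2k + 1)·180°/9 = 20°, 60°, 100°, 140°, 180°, 220°, 260°, 300°, 340°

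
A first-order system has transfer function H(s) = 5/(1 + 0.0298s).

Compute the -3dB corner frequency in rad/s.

Corner frequency = 1/τ = 1/0.0298 = 33.557 rad/s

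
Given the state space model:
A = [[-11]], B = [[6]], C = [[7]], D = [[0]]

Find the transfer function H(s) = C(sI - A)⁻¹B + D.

(sI - A)⁻¹ = 1/(s + 11). H(s) = 7 × 6/(s + 11) + 0 = 42/(s + 11).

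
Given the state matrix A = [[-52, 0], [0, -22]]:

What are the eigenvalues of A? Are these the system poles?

For diagonal matrix, eigenvalues are diagonal entries: λ₁ = -52, λ₂ = -22. Eigenvalues of A = system poles.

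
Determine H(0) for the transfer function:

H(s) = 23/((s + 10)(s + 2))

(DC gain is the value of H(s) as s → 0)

DC gain = H(0) = 23/(10 × 2) = 23/20 = 1.15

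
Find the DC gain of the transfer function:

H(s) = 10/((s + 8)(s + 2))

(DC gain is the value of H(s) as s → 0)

DC gain = H(0) = 10/(8 × 2) = 10/16 = 0.625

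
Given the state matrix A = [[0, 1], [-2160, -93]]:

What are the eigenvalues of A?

det(A - λI) = λ² - (-93)λ + 2160 = (λ - (-48))(λ - (-45)). Eigenvalues: -48, -45.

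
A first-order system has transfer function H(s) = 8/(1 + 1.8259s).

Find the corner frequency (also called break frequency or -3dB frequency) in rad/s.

Corner frequency = 1/τ = 1/1.8259 = 0.548 rad/s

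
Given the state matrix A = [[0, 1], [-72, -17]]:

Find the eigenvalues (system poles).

det(A - λI) = λ² - (-17)λ + 72 = (λ - (-9))(λ - (-8)). Eigenvalues: -9, -8.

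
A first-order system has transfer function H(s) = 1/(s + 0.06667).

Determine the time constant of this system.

For H(s) = 1/(s + 1/τ), the pole is at -1/τ = -0.06667, so τ = 1/0.06667 = 15 s.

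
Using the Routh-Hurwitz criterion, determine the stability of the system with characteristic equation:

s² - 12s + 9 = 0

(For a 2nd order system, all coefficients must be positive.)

Coefficients: 1, -12, 9. b=-12 not positive, so system is unstable.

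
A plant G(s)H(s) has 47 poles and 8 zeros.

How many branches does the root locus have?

Root locus has n branches where n = number of poles = 47.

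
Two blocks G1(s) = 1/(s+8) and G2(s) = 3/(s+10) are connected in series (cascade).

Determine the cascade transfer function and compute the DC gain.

Series: multiply transfer functions. G_eq = 1/(s+8) × 3/(s+10) = 3/((s+8)(s+10)). DC gain = 3/(8×10) = 0.0375.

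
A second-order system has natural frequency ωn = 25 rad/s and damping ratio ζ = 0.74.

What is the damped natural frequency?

ωd = ωn√(1 - ζ²) = 25√(1 - 0.74²) = 16.82 rad/s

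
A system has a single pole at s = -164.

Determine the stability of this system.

Pole at s = -164 is in the left half-plane. Stable.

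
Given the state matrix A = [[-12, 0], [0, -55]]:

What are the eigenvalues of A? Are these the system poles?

For diagonal matrix, eigenvalues are diagonal entries: λ₁ = -12, λ₂ = -55. Eigenvalues of A = system poles.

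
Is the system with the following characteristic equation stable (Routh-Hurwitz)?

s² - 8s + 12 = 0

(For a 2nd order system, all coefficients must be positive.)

Coefficients: 1, -8, 12. b=-8 not positive, so system is unstable.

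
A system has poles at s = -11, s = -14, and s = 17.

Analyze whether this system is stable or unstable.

Pole(s) at s = 17 are not in the left half-plane. System is unstable.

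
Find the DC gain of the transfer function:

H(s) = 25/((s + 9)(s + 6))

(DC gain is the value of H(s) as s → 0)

DC gain = H(0) = 25/(9 × 6) = 25/54 = 0.4630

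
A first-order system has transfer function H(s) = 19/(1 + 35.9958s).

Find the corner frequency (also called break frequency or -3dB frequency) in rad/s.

Corner frequency = 1/τ = 1/35.9958 = 0.028 rad/s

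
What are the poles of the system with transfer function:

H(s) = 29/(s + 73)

Pole is where denominator = 0: s + 73 = 0, so s = -73.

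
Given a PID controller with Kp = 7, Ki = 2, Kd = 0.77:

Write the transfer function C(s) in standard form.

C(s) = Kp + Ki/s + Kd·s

Substituting values: C(s) = 7 + 2/s + 0.77s = (0.77s² + 7s + 2)/s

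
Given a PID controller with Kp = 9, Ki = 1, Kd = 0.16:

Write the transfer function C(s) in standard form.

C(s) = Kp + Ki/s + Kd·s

Substituting values: C(s) = 9 + 1/s + 0.16s = (0.16s² + 9s + 1)/s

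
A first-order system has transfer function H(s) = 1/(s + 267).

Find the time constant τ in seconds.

For H(s) = 1/(s + 1/τ), the pole is at -1/τ = -267, so τ = 1/267 = 0.0037 s.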